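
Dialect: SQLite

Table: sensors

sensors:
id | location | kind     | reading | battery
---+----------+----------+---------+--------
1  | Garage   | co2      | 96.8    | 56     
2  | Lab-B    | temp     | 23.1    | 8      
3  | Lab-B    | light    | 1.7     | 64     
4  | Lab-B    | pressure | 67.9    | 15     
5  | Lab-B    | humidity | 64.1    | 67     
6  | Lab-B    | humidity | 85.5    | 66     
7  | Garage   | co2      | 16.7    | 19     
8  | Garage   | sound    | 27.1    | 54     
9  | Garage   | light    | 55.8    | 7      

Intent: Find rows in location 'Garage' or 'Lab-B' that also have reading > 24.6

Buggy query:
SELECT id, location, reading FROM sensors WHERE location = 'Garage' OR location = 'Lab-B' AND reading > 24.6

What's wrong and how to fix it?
Bug: AND binds tighter than OR, so this parses as location = 'Garage' OR (location = 'Lab-B' AND reading > 24.6)

Fix: Group the OR with parentheses (or use IN), then AND the threshold

Corrected query:
SELECT id, location, reading FROM sensors WHERE (location = 'Garage' OR location = 'Lab-B') AND reading > 24.6

Result:
id | location | reading
---+----------+--------
1  | Garage   | 96.8   
4  | Lab-B    | 67.9   
5  | Lab-B    | 64.1   
6  | Lab-B    | 85.5   
8  | Garage   | 27.1   
9  | Garage   | 55.8   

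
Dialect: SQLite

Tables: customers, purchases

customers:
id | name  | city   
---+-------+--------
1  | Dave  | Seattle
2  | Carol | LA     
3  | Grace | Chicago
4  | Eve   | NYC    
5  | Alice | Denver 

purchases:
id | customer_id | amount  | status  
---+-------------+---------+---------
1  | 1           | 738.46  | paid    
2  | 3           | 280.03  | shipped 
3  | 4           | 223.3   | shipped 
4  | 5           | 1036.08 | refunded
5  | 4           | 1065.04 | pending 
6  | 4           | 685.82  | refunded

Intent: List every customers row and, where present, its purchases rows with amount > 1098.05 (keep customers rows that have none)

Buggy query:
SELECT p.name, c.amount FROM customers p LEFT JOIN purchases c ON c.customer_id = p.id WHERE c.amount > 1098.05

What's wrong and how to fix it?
Bug: A WHERE condition on the right-hand table after LEFT JOIN drops unmatched parents

Fix: Put 'c.amount > 1098.05' in the JOIN's ON clause instead of WHERE

Corrected query:
SELECT p.name, c.amount FROM customers p LEFT JOIN purchases c ON c.customer_id = p.id AND c.amount > 1098.05

Result:
name  | amount
------+-------
Dave  | NULL  
Carol | NULL  
Grace | NULL  
Eve   | NULL  
Alice | NULL  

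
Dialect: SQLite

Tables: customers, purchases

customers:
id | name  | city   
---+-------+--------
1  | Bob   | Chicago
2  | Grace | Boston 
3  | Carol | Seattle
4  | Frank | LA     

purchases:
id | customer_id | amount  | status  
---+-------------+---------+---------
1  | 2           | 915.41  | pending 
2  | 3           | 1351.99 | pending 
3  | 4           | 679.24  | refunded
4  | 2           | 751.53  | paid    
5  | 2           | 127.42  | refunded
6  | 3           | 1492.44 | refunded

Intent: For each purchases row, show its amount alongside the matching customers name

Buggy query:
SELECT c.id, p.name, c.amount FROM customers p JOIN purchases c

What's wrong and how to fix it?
Bug: JOIN with no ON clause produces a cartesian product; every purchases row pairs with every customers row

Fix: Add ON c.customer_id = p.id to the JOIN

Corrected query:
SELECT c.id, p.name, c.amount FROM customers p JOIN purchases c ON c.customer_id = p.id

Result:
id | name  | amount 
---+-------+--------
1  | Grace | 915.41 
2  | Carol | 1351.99
3  | Frank | 679.24 
4  | Grace | 751.53 
5  | Grace | 127.42 
6  | Carol | 1492.44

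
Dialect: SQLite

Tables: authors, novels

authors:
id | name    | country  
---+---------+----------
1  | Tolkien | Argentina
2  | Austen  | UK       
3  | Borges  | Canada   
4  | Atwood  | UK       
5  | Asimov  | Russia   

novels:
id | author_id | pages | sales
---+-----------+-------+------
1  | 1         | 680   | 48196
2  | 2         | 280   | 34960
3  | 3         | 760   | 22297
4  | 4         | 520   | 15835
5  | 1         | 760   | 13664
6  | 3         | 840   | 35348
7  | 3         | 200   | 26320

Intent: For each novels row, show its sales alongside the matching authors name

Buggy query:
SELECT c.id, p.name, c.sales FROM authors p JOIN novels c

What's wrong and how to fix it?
Bug: JOIN with no ON clause produces a cartesian product; every novels row pairs with every authors row

Fix: Specify the join condition linking the foreign key to the parent id

Corrected query:
SELECT c.id, p.name, c.sales FROM authors p JOIN novels c ON c.author_id = p.id

Result:
id | name    | sales
---+---------+------
1  | Tolkien | 48196
2  | Austen  | 34960
3  | Borges  | 22297
4  | Atwood  | 15835
5  | Tolkien | 13664
6  | Borges  | 35348
7  | Borges  | 26320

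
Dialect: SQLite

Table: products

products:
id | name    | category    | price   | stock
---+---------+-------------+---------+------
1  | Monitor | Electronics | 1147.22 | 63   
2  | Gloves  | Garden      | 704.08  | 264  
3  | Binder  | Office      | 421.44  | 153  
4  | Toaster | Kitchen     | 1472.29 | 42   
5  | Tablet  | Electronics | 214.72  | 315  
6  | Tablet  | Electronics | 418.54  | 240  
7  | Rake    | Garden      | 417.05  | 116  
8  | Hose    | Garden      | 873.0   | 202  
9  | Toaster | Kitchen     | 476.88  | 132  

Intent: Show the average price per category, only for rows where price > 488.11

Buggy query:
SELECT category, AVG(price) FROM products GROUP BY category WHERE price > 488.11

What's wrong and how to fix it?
Bug: Row-level WHERE must come before GROUP BY in the clause order

Fix: Place WHERE between FROM and GROUP BY

Corrected query:
SELECT category, AVG(price) FROM products WHERE price > 488.11 GROUP BY category

Result:
category    | AVG(price)
------------+-----------
Electronics | 1147.22   
Garden      | 788.54    
Kitchen     | 1472.29   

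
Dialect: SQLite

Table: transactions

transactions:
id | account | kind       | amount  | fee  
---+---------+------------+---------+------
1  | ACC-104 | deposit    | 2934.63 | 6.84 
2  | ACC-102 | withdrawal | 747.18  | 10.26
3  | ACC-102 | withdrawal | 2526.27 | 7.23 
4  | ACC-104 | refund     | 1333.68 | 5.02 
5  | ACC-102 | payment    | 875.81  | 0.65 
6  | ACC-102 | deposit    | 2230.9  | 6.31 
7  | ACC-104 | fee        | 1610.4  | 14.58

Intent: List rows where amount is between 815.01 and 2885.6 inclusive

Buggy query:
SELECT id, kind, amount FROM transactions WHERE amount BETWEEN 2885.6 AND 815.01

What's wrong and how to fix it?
Bug: BETWEEN expects the lower bound first; with 2885.6 AND 815.01 the range is empty

Fix: Swap the bounds so the smaller value comes first

Corrected query:
SELECT id, kind, amount FROM transactions WHERE amount BETWEEN 815.01 AND 2885.6

Result:
id | kind       | amount 
---+------------+--------
3  | withdrawal | 2526.27
4  | refund     | 1333.68
5  | payment    | 875.81 
6  | deposit    | 2230.9 
7  | fee        | 1610.4 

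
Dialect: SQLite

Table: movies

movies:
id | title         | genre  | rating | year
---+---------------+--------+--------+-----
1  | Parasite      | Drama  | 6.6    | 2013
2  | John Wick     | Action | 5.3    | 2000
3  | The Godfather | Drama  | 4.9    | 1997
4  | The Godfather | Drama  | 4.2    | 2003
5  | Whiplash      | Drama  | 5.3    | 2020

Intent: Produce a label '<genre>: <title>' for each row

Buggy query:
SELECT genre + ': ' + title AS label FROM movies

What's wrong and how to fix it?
Bug: SQLite uses || for string concatenation; + coerces text to numbers (yielding 0)

Fix: Use the || operator for string concatenation

Corrected query:
SELECT genre || ': ' || title AS label FROM movies

Result:
label               
--------------------
Drama: Parasite     
Action: John Wick   
Drama: The Godfather
Drama: The Godfather
Drama: Whiplash     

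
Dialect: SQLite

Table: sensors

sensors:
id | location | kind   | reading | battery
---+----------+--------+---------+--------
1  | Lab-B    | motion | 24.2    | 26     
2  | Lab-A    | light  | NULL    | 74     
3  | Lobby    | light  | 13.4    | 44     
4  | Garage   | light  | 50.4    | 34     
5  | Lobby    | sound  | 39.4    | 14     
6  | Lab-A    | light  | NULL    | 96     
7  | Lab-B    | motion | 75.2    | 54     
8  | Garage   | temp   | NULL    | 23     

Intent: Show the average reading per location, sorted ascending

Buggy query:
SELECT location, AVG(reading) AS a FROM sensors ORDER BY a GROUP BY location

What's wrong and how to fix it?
Bug: GROUP BY must precede ORDER BY

Fix: Reorder: SELECT … FROM … GROUP BY … ORDER BY …

Corrected query:
SELECT location, AVG(reading) AS a FROM sensors GROUP BY location ORDER BY a

Result:
location | a   
---------+-----
Lab-A    | NULL
Lobby    | 26.4
Lab-B    | 49.7
Garage   | 50.4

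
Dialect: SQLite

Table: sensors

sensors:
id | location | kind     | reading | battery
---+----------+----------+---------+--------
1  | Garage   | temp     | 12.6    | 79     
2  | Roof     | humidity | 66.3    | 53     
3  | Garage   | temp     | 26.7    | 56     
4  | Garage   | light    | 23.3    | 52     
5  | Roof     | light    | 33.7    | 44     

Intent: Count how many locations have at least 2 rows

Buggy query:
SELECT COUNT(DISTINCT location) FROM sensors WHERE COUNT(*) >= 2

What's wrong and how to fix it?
Bug: COUNT(*) cannot appear in WHERE; the per-group count doesn't exist yet

Fix: Group first with HAVING COUNT(*) >= 2, then COUNT the resulting groups

Corrected query:
SELECT COUNT(*) FROM (SELECT location FROM sensors GROUP BY location HAVING COUNT(*) >= 2)

Result:
COUNT(*)
--------
2       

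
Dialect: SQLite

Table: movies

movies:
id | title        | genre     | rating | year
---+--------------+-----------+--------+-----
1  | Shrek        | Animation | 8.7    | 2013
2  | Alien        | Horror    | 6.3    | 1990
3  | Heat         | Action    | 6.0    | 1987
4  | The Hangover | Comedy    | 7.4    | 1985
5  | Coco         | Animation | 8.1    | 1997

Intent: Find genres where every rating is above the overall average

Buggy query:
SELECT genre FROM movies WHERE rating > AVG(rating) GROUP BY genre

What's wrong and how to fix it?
Bug: WHERE evaluates per row before aggregation, so AVG() is unavailable

Fix: Use a subquery for AVG and a HAVING MIN(...) filter so the condition holds for every row in the group

Corrected query:
SELECT genre FROM movies GROUP BY genre HAVING MIN(rating) > (SELECT AVG(rating) FROM movies)

Result:
genre    
---------
Animation
Comedy   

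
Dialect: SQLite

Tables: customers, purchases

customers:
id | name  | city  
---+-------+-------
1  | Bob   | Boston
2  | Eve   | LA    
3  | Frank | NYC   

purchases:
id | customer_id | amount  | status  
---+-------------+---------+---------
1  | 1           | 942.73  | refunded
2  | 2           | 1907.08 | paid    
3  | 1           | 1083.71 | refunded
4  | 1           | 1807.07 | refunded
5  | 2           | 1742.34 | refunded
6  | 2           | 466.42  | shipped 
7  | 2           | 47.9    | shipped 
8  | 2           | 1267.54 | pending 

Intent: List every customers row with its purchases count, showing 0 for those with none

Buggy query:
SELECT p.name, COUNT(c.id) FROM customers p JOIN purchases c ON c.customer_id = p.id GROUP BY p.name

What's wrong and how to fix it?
Bug: An inner join excludes parents with zero children

Fix: Switch to LEFT JOIN to retain unmatched parent rows

Corrected query:
SELECT p.name, COUNT(c.id) FROM customers p LEFT JOIN purchases c ON c.customer_id = p.id GROUP BY p.name

Result:
name  | COUNT(c.id)
------+------------
Bob   | 3          
Eve   | 5          
Frank | 0          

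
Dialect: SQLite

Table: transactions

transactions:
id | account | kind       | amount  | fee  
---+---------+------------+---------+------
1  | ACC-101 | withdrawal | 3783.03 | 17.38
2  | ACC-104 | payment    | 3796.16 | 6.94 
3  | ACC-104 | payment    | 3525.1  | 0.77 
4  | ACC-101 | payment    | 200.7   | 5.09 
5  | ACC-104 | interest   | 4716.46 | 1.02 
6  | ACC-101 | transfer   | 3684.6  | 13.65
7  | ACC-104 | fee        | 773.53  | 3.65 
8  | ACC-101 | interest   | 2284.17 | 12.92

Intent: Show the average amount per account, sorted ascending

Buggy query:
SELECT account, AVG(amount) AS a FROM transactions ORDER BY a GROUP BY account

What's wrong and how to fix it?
Bug: ORDER BY appears before GROUP BY; SQL clause order requires GROUP BY first

Fix: Reorder: SELECT … FROM … GROUP BY … ORDER BY …

Corrected query:
SELECT account, AVG(amount) AS a FROM transactions GROUP BY account ORDER BY a

Result:
account | a        
--------+----------
ACC-101 | 2488.125 
ACC-104 | 3202.8125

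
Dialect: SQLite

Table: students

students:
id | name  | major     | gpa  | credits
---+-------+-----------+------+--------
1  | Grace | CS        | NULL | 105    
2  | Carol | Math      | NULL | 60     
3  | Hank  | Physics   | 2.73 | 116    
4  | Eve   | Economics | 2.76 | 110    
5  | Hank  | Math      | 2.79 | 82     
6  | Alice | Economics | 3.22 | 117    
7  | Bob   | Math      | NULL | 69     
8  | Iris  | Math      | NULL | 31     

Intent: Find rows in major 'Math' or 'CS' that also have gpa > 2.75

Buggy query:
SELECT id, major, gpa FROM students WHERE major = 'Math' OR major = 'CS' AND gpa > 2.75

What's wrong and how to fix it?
Bug: AND binds tighter than OR, so this parses as major = 'Math' OR (major = 'CS' AND gpa > 2.75)

Fix: Group the OR with parentheses (or use IN), then AND the threshold

Corrected query:
SELECT id, major, gpa FROM students WHERE (major = 'Math' OR major = 'CS') AND gpa > 2.75

Result:
id | major | gpa 
---+-------+-----
5  | Math  | 2.79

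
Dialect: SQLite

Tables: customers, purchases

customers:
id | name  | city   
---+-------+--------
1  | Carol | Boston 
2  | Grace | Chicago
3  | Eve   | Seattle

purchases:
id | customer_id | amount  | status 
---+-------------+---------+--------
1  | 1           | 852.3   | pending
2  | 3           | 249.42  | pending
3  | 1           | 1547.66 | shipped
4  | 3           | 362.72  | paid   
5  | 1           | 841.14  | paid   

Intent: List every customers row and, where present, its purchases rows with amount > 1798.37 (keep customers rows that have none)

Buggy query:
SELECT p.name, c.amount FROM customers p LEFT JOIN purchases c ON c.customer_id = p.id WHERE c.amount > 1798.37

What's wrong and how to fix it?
Bug: A WHERE condition on the right-hand table after LEFT JOIN drops unmatched parents

Fix: Move the right-table condition into the ON clause so unmatched parents are kept

Corrected query:
SELECT p.name, c.amount FROM customers p LEFT JOIN purchases c ON c.customer_id = p.id AND c.amount > 1798.37

Result:
name  | amount
------+-------
Carol | NULL  
Grace | NULL  
Eve   | NULL  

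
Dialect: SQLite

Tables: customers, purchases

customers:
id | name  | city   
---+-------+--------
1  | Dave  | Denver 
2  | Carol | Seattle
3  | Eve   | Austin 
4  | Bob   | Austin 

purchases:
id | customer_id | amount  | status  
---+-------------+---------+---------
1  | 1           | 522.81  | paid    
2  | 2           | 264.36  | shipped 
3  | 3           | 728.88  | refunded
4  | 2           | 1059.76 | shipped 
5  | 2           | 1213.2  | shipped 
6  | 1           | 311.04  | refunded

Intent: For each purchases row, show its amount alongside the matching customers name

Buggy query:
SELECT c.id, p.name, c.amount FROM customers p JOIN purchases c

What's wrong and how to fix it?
Bug: Missing join condition: each purchases row is matched to all customers rows instead of just its own

Fix: Specify the join condition linking the foreign key to the parent id

Corrected query:
SELECT c.id, p.name, c.amount FROM customers p JOIN purchases c ON c.customer_id = p.id

Result:
id | name  | amount 
---+-------+--------
1  | Dave  | 522.81 
2  | Carol | 264.36 
3  | Eve   | 728.88 
4  | Carol | 1059.76
5  | Carol | 1213.2 
6  | Dave  | 311.04 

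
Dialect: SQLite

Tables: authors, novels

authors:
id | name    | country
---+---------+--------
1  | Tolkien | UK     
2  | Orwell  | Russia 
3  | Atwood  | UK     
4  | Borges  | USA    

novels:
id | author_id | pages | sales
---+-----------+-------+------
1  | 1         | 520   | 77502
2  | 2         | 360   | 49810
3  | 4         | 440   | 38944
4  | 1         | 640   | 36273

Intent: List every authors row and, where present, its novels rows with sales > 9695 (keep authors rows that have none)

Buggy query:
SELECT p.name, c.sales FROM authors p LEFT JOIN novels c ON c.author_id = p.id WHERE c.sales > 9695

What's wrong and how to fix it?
Bug: Filtering c.sales in WHERE discards the NULL rows produced by LEFT JOIN, turning it into an inner join

Fix: Move the right-table condition into the ON clause so unmatched parents are kept

Corrected query:
SELECT p.name, c.sales FROM authors p LEFT JOIN novels c ON c.author_id = p.id AND c.sales > 9695

Result:
name    | sales
--------+------
Tolkien | 36273
Tolkien | 77502
Orwell  | 49810
Atwood  | NULL 
Borges  | 38944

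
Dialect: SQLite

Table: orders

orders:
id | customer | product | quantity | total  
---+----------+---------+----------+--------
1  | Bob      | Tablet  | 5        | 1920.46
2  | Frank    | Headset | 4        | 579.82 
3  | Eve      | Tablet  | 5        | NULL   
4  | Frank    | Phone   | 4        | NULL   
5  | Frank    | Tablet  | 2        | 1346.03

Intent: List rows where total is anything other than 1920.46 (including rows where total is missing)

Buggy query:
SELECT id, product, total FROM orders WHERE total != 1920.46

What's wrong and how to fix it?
Bug: 'total != 1920.46' is unknown when total is NULL, so NULL rows are silently excluded

Fix: Handle NULL separately with IS NULL alongside the inequality

Corrected query:
SELECT id, product, total FROM orders WHERE total != 1920.46 OR total IS NULL

Result:
id | product | total  
---+---------+--------
2  | Headset | 579.82 
3  | Tablet  | NULL   
4  | Phone   | NULL   
5  | Tablet  | 1346.03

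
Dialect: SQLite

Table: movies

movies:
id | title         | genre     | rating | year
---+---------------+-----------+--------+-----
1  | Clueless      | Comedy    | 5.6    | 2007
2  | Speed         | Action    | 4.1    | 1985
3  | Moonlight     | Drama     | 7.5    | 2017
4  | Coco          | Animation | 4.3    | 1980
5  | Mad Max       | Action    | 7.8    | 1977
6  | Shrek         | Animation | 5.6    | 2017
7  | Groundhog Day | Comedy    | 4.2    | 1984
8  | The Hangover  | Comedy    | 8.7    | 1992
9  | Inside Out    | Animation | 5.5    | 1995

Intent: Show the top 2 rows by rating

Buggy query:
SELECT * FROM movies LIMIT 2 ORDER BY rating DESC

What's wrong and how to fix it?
Bug: ORDER BY cannot follow LIMIT; LIMIT is the final clause

Fix: Sort with ORDER BY, then apply LIMIT

Corrected query:
SELECT * FROM movies ORDER BY rating DESC LIMIT 2

Result:
id | title        | genre  | rating | year
---+--------------+--------+--------+-----
8  | The Hangover | Comedy | 8.7    | 1992
5  | Mad Max      | Action | 7.8    | 1977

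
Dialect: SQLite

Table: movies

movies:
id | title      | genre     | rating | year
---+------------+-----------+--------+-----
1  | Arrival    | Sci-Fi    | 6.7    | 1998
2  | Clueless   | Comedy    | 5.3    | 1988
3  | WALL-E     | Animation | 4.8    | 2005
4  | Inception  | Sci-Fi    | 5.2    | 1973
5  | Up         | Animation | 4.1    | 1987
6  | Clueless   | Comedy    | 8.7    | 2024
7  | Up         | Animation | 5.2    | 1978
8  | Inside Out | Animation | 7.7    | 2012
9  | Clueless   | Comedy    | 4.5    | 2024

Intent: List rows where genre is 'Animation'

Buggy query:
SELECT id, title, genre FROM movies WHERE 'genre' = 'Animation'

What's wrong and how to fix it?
Bug: Single quotes denote string literals in SQL; the column name is being compared as a constant string

Fix: Remove the quotes around the column name (or use double quotes for an identifier)

Corrected query:
SELECT id, title, genre FROM movies WHERE genre = 'Animation'

Result:
id | title      | genre    
---+------------+----------
3  | WALL-E     | Animation
5  | Up         | Animation
7  | Up         | Animation
8  | Inside Out | Animation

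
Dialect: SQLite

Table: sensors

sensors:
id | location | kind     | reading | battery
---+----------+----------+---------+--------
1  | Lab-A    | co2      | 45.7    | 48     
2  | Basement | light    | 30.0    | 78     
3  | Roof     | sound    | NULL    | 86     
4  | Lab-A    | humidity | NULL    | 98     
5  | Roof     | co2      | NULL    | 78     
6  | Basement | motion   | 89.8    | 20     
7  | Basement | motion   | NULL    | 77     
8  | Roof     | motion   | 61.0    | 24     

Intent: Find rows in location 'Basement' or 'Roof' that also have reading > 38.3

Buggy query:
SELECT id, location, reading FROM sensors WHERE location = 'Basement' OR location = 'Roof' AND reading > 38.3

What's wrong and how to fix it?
Bug: AND binds tighter than OR, so this parses as location = 'Basement' OR (location = 'Roof' AND reading > 38.3)

Fix: Group the OR with parentheses (or use IN), then AND the threshold

Corrected query:
SELECT id, location, reading FROM sensors WHERE (location = 'Basement' OR location = 'Roof') AND reading > 38.3

Result:
id | location | reading
---+----------+--------
6  | Basement | 89.8   
8  | Roof     | 61     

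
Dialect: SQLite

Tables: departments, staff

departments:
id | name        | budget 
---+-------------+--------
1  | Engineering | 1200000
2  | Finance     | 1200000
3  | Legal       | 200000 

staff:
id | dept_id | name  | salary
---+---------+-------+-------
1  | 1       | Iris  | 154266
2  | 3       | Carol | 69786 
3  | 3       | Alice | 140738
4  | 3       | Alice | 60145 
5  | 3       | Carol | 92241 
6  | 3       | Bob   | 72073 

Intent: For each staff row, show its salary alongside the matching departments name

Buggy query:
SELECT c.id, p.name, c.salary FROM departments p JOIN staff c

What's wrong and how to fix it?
Bug: JOIN with no ON clause produces a cartesian product; every staff row pairs with every departments row

Fix: Add ON c.dept_id = p.id to the JOIN

Corrected query:
SELECT c.id, p.name, c.salary FROM departments p JOIN staff c ON c.dept_id = p.id

Result:
id | name        | salary
---+-------------+-------
1  | Engineering | 154266
2  | Legal       | 69786 
3  | Legal       | 140738
4  | Legal       | 60145 
5  | Legal       | 92241 
6  | Legal       | 72073 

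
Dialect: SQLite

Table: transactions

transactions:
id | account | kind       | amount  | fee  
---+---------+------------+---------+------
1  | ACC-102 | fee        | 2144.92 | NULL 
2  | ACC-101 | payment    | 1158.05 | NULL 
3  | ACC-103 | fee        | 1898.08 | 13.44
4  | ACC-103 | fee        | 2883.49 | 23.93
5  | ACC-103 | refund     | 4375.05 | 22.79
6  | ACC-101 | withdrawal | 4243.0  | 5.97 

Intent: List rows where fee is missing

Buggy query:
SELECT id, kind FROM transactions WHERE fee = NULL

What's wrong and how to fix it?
Bug: Comparing to NULL with '=' never matches; NULL = NULL is unknown, not true

Fix: Use IS NULL to test for NULL

Corrected query:
SELECT id, kind FROM transactions WHERE fee IS NULL

Result:
id | kind   
---+--------
1  | fee    
2  | payment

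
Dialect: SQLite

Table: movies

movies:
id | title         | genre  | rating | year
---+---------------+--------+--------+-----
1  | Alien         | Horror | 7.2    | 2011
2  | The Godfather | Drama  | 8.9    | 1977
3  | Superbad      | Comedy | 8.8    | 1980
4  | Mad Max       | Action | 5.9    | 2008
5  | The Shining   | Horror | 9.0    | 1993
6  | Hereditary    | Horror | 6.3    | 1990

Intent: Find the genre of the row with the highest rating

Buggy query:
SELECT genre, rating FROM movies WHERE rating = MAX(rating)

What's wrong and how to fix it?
Bug: MAX(rating) is an aggregate and cannot be used directly in WHERE

Fix: Use a subquery: WHERE rating = (SELECT MAX(rating) FROM movies)

Corrected query:
SELECT genre, rating FROM movies WHERE rating = (SELECT MAX(rating) FROM movies)

Result:
genre  | rating
-------+-------
Horror | 9     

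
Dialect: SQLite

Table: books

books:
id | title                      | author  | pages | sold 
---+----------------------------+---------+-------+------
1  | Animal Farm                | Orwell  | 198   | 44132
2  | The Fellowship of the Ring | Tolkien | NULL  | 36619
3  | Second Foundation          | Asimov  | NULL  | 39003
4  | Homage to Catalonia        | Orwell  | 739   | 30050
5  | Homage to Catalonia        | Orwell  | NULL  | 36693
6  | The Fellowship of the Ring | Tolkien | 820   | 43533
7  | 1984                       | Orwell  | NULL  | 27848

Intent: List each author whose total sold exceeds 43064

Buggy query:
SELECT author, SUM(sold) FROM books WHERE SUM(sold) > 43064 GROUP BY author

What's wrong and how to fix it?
Bug: Aggregate functions cannot appear in a WHERE clause

Fix: Move the aggregate condition to a HAVING clause

Corrected query:
SELECT author, SUM(sold) FROM books GROUP BY author HAVING SUM(sold) > 43064

Result:
author  | SUM(sold)
--------+----------
Orwell  | 138723   
Tolkien | 80152    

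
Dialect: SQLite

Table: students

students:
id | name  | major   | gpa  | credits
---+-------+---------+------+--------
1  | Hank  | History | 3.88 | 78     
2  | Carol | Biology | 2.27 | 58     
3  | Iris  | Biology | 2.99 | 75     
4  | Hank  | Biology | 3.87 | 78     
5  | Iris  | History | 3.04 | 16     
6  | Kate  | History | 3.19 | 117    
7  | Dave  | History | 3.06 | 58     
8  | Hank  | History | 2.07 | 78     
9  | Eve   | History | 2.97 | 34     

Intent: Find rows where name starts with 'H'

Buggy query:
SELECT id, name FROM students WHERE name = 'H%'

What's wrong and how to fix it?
Bug: Wildcards only work with LIKE; '=' treats '%' as a literal character

Fix: Use LIKE for wildcard pattern matching

Corrected query:
SELECT id, name FROM students WHERE name LIKE 'H%'

Result:
id | name
---+-----
1  | Hank
4  | Hank
8  | Hank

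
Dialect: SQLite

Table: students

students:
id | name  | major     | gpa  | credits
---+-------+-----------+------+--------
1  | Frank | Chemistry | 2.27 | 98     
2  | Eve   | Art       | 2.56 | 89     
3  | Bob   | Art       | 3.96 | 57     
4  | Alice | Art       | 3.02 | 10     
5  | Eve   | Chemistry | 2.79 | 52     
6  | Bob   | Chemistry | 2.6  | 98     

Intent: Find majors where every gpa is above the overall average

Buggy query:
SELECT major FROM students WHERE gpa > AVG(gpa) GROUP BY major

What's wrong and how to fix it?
Bug: AVG() is an aggregate; it can't sit directly in WHERE

Fix: Use a subquery for AVG and a HAVING MIN(...) filter so the condition holds for every row in the group

Corrected query:
SELECT major FROM students GROUP BY major HAVING MIN(gpa) > (SELECT AVG(gpa) FROM students)

Result:
(no rows)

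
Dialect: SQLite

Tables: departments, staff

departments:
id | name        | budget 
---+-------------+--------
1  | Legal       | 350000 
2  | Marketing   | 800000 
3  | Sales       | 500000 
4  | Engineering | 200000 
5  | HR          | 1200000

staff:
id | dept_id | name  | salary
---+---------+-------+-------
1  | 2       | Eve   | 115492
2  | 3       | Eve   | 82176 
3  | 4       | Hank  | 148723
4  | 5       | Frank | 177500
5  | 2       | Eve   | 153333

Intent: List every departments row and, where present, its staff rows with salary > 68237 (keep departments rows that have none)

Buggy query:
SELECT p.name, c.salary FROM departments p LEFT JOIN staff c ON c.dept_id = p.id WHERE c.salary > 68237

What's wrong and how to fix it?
Bug: Filtering c.salary in WHERE discards the NULL rows produced by LEFT JOIN, turning it into an inner join

Fix: Move the right-table condition into the ON clause so unmatched parents are kept

Corrected query:
SELECT p.name, c.salary FROM departments p LEFT JOIN staff c ON c.dept_id = p.id AND c.salary > 68237

Result:
name        | salary
------------+-------
Legal       | NULL  
Marketing   | 115492
Marketing   | 153333
Sales       | 82176 
Engineering | 148723
HR          | 177500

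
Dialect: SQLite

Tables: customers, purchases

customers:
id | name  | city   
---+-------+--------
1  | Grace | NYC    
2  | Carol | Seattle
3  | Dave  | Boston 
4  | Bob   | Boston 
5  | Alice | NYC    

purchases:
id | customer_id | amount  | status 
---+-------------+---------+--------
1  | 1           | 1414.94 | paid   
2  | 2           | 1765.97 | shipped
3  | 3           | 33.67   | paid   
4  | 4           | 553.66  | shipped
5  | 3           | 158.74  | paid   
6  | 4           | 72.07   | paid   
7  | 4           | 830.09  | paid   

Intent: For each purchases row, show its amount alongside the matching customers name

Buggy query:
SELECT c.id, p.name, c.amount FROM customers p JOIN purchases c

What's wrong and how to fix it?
Bug: JOIN with no ON clause produces a cartesian product; every purchases row pairs with every customers row

Fix: Specify the join condition linking the foreign key to the parent id

Corrected query:
SELECT c.id, p.name, c.amount FROM customers p JOIN purchases c ON c.customer_id = p.id

Result:
id | name  | amount 
---+-------+--------
1  | Grace | 1414.94
2  | Carol | 1765.97
3  | Dave  | 33.67  
4  | Bob   | 553.66 
5  | Dave  | 158.74 
6  | Bob   | 72.07  
7  | Bob   | 830.09 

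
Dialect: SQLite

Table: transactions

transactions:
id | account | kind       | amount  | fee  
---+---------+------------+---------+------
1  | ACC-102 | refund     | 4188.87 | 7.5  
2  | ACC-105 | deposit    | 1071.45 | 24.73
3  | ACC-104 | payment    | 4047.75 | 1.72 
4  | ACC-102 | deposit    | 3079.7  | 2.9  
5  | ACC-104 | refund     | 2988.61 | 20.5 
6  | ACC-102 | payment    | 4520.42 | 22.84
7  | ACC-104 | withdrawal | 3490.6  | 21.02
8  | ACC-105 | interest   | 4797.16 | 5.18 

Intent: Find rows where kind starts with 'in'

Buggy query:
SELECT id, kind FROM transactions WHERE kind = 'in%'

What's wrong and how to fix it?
Bug: '=' compares the literal string including the % character; pattern matching needs LIKE

Fix: Use LIKE for wildcard pattern matching

Corrected query:
SELECT id, kind FROM transactions WHERE kind LIKE 'in%'

Result:
id | kind    
---+---------
8  | interest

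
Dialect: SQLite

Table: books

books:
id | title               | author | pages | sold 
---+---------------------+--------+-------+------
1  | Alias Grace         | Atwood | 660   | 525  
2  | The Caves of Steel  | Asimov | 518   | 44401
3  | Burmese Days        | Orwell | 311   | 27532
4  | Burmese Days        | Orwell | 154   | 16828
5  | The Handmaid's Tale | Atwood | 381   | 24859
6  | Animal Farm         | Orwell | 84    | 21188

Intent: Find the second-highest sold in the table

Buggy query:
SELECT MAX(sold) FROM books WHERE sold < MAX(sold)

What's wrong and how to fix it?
Bug: MAX(sold) on the right of the comparison is an aggregate-in-WHERE error

Fix: Compute the overall MAX in a subquery, then take MAX of rows below it

Corrected query:
SELECT MAX(sold) FROM books WHERE sold < (SELECT MAX(sold) FROM books)

Result:
MAX(sold)
---------
27532    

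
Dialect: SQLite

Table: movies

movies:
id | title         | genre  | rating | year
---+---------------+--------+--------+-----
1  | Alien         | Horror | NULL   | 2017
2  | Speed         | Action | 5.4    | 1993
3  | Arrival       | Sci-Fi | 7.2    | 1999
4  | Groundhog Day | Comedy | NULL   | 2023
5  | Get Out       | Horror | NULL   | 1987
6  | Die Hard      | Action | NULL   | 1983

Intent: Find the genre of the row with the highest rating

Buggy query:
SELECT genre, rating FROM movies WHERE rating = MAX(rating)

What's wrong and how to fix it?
Bug: MAX(rating) is an aggregate and cannot be used directly in WHERE

Fix: Wrap MAX in a scalar subquery so WHERE compares against a single value

Corrected query:
SELECT genre, rating FROM movies WHERE rating = (SELECT MAX(rating) FROM movies)

Result:
genre  | rating
-------+-------
Sci-Fi | 7.2   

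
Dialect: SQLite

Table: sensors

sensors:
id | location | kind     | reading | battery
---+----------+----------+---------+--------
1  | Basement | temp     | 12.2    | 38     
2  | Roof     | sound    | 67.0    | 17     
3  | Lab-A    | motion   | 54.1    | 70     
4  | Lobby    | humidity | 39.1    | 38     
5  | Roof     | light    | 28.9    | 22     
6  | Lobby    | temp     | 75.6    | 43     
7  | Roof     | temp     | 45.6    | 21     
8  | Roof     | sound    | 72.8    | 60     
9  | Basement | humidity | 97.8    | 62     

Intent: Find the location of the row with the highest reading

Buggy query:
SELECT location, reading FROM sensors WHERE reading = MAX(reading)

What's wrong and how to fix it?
Bug: WHERE is evaluated per row; an aggregate over the whole table isn't defined there

Fix: Use a subquery: WHERE reading = (SELECT MAX(reading) FROM sensors)

Corrected query:
SELECT location, reading FROM sensors WHERE reading = (SELECT MAX(reading) FROM sensors)

Result:
location | reading
---------+--------
Basement | 97.8   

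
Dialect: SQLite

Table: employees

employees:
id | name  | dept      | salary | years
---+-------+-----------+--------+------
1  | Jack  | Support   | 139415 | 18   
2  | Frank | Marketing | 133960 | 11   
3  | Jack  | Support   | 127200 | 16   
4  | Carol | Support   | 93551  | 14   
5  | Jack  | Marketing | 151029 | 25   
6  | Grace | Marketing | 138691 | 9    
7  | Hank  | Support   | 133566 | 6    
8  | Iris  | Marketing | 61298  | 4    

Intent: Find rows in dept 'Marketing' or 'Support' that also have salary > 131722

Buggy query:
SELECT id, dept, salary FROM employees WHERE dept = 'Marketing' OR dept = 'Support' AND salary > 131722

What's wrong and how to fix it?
Bug: Without parentheses, AND is evaluated before OR, so the salary filter only applies to the 'Support' branch

Fix: Group the OR with parentheses (or use IN), then AND the threshold

Corrected query:
SELECT id, dept, salary FROM employees WHERE (dept = 'Marketing' OR dept = 'Support') AND salary > 131722

Result:
id | dept      | salary
---+-----------+-------
1  | Support   | 139415
2  | Marketing | 133960
5  | Marketing | 151029
6  | Marketing | 138691
7  | Support   | 133566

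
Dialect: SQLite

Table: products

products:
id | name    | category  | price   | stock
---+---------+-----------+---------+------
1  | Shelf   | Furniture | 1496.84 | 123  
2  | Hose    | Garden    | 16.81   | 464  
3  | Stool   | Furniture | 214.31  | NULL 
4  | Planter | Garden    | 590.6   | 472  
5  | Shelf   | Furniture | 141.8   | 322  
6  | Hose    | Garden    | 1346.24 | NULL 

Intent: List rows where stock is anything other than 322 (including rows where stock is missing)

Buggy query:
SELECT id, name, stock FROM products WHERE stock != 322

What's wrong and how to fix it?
Bug: 'stock != 322' is unknown when stock is NULL, so NULL rows are silently excluded

Fix: Handle NULL separately with IS NULL alongside the inequality

Corrected query:
SELECT id, name, stock FROM products WHERE stock != 322 OR stock IS NULL

Result:
id | name    | stock
---+---------+------
1  | Shelf   | 123  
2  | Hose    | 464  
3  | Stool   | NULL 
4  | Planter | 472  
6  | Hose    | NULL 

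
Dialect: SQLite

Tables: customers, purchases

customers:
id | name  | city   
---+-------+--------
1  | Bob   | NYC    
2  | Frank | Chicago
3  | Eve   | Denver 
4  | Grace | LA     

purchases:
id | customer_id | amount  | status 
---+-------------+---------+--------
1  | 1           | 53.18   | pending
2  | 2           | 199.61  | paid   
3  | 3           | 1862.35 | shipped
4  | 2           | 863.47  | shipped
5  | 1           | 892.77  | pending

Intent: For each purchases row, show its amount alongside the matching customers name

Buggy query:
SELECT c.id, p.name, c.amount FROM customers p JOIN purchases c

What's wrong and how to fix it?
Bug: JOIN with no ON clause produces a cartesian product; every purchases row pairs with every customers row

Fix: Specify the join condition linking the foreign key to the parent id

Corrected query:
SELECT c.id, p.name, c.amount FROM customers p JOIN purchases c ON c.customer_id = p.id

Result:
id | name  | amount 
---+-------+--------
1  | Bob   | 53.18  
2  | Frank | 199.61 
3  | Eve   | 1862.35
4  | Frank | 863.47 
5  | Bob   | 892.77 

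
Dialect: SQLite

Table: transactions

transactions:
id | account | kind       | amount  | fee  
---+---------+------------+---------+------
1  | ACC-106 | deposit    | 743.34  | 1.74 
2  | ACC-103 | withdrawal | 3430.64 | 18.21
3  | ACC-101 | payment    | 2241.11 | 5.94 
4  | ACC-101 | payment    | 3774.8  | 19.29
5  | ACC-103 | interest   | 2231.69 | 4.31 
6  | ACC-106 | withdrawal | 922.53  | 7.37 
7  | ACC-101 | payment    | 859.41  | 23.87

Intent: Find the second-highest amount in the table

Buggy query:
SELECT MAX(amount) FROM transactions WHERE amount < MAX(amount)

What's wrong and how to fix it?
Bug: The inner MAX is an aggregate inside WHERE, which is not allowed

Fix: Compute the overall MAX in a subquery, then take MAX of rows below it

Corrected query:
SELECT MAX(amount) FROM transactions WHERE amount < (SELECT MAX(amount) FROM transactions)

Result:
MAX(amount)
-----------
3430.64    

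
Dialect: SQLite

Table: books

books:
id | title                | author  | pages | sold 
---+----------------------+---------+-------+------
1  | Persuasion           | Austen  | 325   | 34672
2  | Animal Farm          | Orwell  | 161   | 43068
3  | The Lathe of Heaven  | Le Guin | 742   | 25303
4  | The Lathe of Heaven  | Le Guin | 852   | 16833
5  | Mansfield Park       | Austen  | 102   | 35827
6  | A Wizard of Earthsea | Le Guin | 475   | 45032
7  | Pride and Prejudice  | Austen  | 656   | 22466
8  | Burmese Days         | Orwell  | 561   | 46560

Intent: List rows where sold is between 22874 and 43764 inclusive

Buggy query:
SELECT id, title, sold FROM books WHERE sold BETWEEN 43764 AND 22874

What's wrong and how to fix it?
Bug: BETWEEN expects the lower bound first; with 43764 AND 22874 the range is empty

Fix: Swap the bounds so the smaller value comes first

Corrected query:
SELECT id, title, sold FROM books WHERE sold BETWEEN 22874 AND 43764

Result:
id | title               | sold 
---+---------------------+------
1  | Persuasion          | 34672
2  | Animal Farm         | 43068
3  | The Lathe of Heaven | 25303
5  | Mansfield Park      | 35827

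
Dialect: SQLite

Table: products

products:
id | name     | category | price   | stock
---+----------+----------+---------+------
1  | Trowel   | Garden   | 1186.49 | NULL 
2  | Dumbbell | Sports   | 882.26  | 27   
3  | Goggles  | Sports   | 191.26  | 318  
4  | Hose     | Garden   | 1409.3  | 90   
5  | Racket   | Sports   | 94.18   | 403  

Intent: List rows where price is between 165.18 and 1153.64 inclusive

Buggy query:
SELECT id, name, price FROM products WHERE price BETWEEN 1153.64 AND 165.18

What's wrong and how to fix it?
Bug: The bounds are reversed; BETWEEN a AND b requires a <= b to match anything

Fix: Swap the bounds so the smaller value comes first

Corrected query:
SELECT id, name, price FROM products WHERE price BETWEEN 165.18 AND 1153.64

Result:
id | name     | price 
---+----------+-------
2  | Dumbbell | 882.26
3  | Goggles  | 191.26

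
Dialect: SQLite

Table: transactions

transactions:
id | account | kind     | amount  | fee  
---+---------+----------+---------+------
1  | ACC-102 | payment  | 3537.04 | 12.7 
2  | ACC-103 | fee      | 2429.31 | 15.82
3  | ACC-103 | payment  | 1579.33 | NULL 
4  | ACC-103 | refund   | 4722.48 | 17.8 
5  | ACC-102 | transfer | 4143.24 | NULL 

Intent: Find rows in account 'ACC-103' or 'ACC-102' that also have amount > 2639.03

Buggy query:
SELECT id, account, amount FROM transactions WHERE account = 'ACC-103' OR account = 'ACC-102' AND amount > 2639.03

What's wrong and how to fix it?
Bug: AND binds tighter than OR, so this parses as account = 'ACC-103' OR (account = 'ACC-102' AND amount > 2639.03)

Fix: Add parentheses around the OR so the AND applies to both alternatives

Corrected query:
SELECT id, account, amount FROM transactions WHERE (account = 'ACC-103' OR account = 'ACC-102') AND amount > 2639.03

Result:
id | account | amount 
---+---------+--------
1  | ACC-102 | 3537.04
4  | ACC-103 | 4722.48
5  | ACC-102 | 4143.24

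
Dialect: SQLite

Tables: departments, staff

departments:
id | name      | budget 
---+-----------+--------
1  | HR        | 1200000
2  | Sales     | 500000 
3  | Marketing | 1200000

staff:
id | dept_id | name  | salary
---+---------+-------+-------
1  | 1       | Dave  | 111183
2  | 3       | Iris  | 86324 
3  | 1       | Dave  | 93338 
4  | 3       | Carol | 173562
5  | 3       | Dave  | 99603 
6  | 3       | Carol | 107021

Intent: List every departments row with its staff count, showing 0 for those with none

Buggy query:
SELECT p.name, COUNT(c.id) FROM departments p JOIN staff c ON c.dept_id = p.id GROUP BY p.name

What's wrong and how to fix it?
Bug: An inner join excludes parents with zero children

Fix: Switch to LEFT JOIN to retain unmatched parent rows

Corrected query:
SELECT p.name, COUNT(c.id) FROM departments p LEFT JOIN staff c ON c.dept_id = p.id GROUP BY p.name

Result:
name      | COUNT(c.id)
----------+------------
HR        | 2          
Marketing | 4          
Sales     | 0          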